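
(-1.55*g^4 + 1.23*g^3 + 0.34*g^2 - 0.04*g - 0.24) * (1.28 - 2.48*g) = 3.844*g^5 - 5.0344*g^4 + 0.7312*g^3 + 0.5344*g^2 + 0.544*g - 0.3072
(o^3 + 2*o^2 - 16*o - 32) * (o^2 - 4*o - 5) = o^5 - 2*o^4 - 29*o^3 + 22*o^2 + 208*o + 160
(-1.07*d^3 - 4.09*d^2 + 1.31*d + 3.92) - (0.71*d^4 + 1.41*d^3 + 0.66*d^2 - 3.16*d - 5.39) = -0.71*d^4 - 2.48*d^3 - 4.75*d^2 + 4.47*d + 9.31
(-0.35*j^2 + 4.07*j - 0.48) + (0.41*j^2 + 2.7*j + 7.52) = 0.06*j^2 + 6.77*j + 7.04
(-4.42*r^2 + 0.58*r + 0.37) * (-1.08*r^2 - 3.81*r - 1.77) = 4.7736*r^4 + 16.2138*r^3 + 5.214*r^2 - 2.4363*r - 0.6549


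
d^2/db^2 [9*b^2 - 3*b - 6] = 18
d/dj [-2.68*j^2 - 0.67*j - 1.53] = -5.36*j - 0.67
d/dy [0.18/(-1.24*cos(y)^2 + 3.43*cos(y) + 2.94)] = (0.6174 - 0.4464*cos(y))*sin(y)/(-1.24*cos(y)^2 + 3.43*cos(y) + 2.94)^2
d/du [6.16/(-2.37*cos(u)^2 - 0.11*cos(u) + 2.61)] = -(29.1984*cos(u) + 0.6776)*sin(u)/(2.37*cos(u)^2 + 0.11*cos(u) - 2.61)^2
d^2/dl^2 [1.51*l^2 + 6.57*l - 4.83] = 3.02000000000000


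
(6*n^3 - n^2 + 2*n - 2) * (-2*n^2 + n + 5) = -12*n^5 + 8*n^4 + 25*n^3 + n^2 + 8*n - 10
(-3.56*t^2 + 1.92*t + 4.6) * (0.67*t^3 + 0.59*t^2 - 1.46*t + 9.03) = -2.3852*t^5 - 0.814*t^4 + 9.4124*t^3 - 32.236*t^2 + 10.6216*t + 41.538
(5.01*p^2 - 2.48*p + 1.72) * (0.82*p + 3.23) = 4.1082*p^3 + 14.1487*p^2 - 6.6*p + 5.5556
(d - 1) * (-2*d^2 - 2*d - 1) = -2*d^3 + d + 1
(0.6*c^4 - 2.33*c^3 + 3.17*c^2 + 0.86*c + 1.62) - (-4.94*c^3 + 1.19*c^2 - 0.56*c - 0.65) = 0.6*c^4 + 2.61*c^3 + 1.98*c^2 + 1.42*c + 2.27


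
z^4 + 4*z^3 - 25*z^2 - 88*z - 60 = (z - 5)*(z + 1)*(z + 2)*(z + 6)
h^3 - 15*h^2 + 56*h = h*(h - 8)*(h - 7)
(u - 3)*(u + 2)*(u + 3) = u^3 + 2*u^2 - 9*u - 18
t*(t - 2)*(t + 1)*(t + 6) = t^4 + 5*t^3 - 8*t^2 - 12*t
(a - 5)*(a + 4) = a^2 - a - 20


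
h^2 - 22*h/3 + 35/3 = (h - 5)*(h - 7/3)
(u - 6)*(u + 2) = u^2 - 4*u - 12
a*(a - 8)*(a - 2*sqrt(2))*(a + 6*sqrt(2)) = a^4 - 8*a^3 + 4*sqrt(2)*a^3 - 32*sqrt(2)*a^2 - 24*a^2 + 192*a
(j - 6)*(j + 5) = j^2 - j - 30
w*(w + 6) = w^2 + 6*w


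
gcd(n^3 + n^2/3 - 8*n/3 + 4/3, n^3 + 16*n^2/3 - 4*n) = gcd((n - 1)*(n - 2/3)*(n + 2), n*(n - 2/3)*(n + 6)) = n - 2/3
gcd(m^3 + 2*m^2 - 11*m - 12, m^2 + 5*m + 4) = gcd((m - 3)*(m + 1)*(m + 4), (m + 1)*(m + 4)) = m^2 + 5*m + 4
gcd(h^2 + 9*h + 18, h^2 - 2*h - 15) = h + 3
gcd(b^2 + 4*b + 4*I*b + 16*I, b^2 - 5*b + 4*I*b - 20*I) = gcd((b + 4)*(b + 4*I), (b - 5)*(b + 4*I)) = b + 4*I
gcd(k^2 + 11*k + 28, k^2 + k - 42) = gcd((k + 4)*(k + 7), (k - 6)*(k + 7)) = k + 7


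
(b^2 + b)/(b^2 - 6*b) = (b + 1)/(b - 6)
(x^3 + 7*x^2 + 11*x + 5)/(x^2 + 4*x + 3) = (x^2 + 6*x + 5)/(x + 3)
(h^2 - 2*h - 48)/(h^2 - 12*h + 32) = (h + 6)/(h - 4)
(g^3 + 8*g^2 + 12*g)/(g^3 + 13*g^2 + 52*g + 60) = g/(g + 5)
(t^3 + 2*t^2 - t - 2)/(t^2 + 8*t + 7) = (t^2 + t - 2)/(t + 7)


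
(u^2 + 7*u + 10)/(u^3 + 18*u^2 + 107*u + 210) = (u + 2)/(u^2 + 13*u + 42)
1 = 1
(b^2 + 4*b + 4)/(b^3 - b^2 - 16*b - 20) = 1/(b - 5)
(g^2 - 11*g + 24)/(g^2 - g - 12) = (-g^2 + 11*g - 24)/(-g^2 + g + 12)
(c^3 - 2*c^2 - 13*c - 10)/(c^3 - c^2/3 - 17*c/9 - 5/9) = 9*(c^2 - 3*c - 10)/(9*c^2 - 12*c - 5)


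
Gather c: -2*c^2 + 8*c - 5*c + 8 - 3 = -2*c^2 + 3*c + 5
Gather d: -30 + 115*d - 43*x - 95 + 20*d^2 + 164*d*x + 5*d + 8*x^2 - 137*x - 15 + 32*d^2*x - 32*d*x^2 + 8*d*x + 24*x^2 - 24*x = d^2*(32*x + 20) + d*(-32*x^2 + 172*x + 120) + 32*x^2 - 204*x - 140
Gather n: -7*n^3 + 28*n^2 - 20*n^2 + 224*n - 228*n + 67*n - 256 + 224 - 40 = -7*n^3 + 8*n^2 + 63*n - 72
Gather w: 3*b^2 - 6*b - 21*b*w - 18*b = 3*b^2 - 21*b*w - 24*b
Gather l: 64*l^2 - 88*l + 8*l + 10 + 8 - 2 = 64*l^2 - 80*l + 16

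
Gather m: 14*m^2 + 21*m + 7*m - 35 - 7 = 14*m^2 + 28*m - 42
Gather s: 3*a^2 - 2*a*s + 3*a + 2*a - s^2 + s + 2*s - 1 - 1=3*a^2 + 5*a - s^2 + s*(3 - 2*a) - 2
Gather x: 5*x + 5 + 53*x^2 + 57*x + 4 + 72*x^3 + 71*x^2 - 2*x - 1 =72*x^3 + 124*x^2 + 60*x + 8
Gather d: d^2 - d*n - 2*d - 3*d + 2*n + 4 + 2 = d^2 + d*(-n - 5) + 2*n + 6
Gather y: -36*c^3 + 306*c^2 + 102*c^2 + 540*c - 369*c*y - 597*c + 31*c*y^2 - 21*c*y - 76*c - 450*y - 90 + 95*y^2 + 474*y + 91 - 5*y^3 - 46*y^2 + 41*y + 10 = -36*c^3 + 408*c^2 - 133*c - 5*y^3 + y^2*(31*c + 49) + y*(65 - 390*c) + 11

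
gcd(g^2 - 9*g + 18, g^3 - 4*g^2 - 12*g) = g - 6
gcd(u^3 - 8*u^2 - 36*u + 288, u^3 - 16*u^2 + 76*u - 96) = u^2 - 14*u + 48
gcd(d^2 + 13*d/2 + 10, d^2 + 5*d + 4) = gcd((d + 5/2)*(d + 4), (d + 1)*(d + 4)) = d + 4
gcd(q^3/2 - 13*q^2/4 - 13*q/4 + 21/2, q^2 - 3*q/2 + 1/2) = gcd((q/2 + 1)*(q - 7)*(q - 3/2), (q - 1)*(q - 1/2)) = 1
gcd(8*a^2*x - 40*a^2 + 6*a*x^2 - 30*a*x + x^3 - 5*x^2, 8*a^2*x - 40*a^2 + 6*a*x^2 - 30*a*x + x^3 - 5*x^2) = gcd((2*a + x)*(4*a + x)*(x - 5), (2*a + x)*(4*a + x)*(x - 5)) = 8*a^2*x - 40*a^2 + 6*a*x^2 - 30*a*x + x^3 - 5*x^2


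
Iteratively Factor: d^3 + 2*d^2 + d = (d)*(d^2 + 2*d + 1) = d*(d + 1)*(d + 1)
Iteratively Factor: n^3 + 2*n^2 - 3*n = (n)*(n^2 + 2*n - 3) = n*(n + 3)*(n - 1)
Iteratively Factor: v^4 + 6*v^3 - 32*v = (v + 4)*(v^3 + 2*v^2 - 8*v) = v*(v + 4)*(v^2 + 2*v - 8) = v*(v + 4)^2*(v - 2)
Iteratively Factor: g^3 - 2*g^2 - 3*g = (g)*(g^2 - 2*g - 3) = g*(g - 3)*(g + 1)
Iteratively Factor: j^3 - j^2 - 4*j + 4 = (j - 2)*(j^2 + j - 2) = (j - 2)*(j + 2)*(j - 1)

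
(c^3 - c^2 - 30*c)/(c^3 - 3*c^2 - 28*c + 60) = c/(c - 2)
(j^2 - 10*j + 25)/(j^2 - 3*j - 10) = (j - 5)/(j + 2)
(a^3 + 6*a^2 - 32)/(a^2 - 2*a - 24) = (a^2 + 2*a - 8)/(a - 6)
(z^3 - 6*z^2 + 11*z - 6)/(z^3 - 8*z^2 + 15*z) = (z^2 - 3*z + 2)/(z*(z - 5))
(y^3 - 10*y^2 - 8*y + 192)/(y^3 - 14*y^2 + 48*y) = (y + 4)/y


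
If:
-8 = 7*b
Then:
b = -8/7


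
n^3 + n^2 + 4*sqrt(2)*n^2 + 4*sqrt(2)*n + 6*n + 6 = (n + 1)*(n + sqrt(2))*(n + 3*sqrt(2))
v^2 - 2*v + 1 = (v - 1)^2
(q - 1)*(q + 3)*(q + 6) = q^3 + 8*q^2 + 9*q - 18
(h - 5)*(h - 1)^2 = h^3 - 7*h^2 + 11*h - 5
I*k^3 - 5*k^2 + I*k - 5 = (k + I)*(k + 5*I)*(I*k + 1)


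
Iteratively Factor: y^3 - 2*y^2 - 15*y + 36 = (y + 4)*(y^2 - 6*y + 9) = (y - 3)*(y + 4)*(y - 3)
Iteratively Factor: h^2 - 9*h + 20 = (h - 4)*(h - 5)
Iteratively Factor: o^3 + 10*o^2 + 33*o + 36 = (o + 3)*(o^2 + 7*o + 12) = (o + 3)*(o + 4)*(o + 3)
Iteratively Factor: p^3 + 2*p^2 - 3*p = (p)*(p^2 + 2*p - 3) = p*(p + 3)*(p - 1)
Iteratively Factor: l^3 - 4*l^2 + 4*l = (l - 2)*(l^2 - 2*l) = l*(l - 2)*(l - 2)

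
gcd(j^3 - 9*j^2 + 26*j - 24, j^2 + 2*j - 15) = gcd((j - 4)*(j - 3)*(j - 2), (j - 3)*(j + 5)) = j - 3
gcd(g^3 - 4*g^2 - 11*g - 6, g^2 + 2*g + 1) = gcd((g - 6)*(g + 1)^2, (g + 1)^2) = g^2 + 2*g + 1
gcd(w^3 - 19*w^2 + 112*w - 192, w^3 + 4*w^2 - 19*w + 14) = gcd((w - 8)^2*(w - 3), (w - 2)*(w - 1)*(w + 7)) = 1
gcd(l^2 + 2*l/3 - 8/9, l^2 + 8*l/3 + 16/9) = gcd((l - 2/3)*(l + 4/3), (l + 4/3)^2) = l + 4/3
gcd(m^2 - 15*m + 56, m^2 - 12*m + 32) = m - 8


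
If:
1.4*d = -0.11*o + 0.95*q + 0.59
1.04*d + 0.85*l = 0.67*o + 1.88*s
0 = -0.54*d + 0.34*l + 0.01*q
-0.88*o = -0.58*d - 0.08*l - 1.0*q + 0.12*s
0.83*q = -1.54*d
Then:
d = 0.20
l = 0.32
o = -0.31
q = -0.37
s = 0.36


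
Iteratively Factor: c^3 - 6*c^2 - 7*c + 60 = (c - 4)*(c^2 - 2*c - 15) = (c - 4)*(c + 3)*(c - 5)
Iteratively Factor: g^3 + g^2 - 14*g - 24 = (g + 2)*(g^2 - g - 12) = (g + 2)*(g + 3)*(g - 4)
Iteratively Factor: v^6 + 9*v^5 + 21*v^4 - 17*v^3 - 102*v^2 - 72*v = (v - 2)*(v^5 + 11*v^4 + 43*v^3 + 69*v^2 + 36*v) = v*(v - 2)*(v^4 + 11*v^3 + 43*v^2 + 69*v + 36) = v*(v - 2)*(v + 1)*(v^3 + 10*v^2 + 33*v + 36) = v*(v - 2)*(v + 1)*(v + 3)*(v^2 + 7*v + 12) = v*(v - 2)*(v + 1)*(v + 3)*(v + 4)*(v + 3)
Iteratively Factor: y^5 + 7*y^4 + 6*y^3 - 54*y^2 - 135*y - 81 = (y + 3)*(y^4 + 4*y^3 - 6*y^2 - 36*y - 27) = (y + 1)*(y + 3)*(y^3 + 3*y^2 - 9*y - 27) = (y + 1)*(y + 3)^2*(y^2 - 9) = (y - 3)*(y + 1)*(y + 3)^2*(y + 3)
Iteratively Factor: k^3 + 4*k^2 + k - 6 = (k + 3)*(k^2 + k - 2) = (k - 1)*(k + 3)*(k + 2)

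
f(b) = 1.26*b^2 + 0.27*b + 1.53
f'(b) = 2.52*b + 0.27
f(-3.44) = 15.51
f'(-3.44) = -8.40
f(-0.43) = 1.65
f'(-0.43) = -0.81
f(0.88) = 2.74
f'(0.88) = 2.49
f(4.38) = 26.88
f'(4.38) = 11.31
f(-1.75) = 4.92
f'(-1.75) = -4.14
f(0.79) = 2.53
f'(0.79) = 2.26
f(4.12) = 24.03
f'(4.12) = 10.65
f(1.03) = 3.14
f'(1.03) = 2.87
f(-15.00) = 280.98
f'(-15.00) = -37.53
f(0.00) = 1.53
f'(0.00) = 0.27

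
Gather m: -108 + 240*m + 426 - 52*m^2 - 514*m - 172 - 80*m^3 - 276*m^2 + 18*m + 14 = -80*m^3 - 328*m^2 - 256*m + 160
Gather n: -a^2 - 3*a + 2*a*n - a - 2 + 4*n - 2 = -a^2 - 4*a + n*(2*a + 4) - 4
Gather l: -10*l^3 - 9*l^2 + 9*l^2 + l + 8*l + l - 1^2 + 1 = -10*l^3 + 10*l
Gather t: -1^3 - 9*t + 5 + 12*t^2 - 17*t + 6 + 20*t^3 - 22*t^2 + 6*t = 20*t^3 - 10*t^2 - 20*t + 10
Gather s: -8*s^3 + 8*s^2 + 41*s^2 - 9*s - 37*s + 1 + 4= -8*s^3 + 49*s^2 - 46*s + 5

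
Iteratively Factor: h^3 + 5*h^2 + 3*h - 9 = (h - 1)*(h^2 + 6*h + 9) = (h - 1)*(h + 3)*(h + 3)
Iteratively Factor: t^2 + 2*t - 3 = (t - 1)*(t + 3)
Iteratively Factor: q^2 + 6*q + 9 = (q + 3)*(q + 3)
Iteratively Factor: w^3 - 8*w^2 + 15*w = (w - 5)*(w^2 - 3*w) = w*(w - 5)*(w - 3)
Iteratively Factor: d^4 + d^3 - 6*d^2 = (d)*(d^3 + d^2 - 6*d) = d^2*(d^2 + d - 6) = d^2*(d - 2)*(d + 3)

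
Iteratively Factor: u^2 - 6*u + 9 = (u - 3)*(u - 3)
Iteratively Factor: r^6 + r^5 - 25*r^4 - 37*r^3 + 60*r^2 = (r + 3)*(r^5 - 2*r^4 - 19*r^3 + 20*r^2) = (r - 5)*(r + 3)*(r^4 + 3*r^3 - 4*r^2) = (r - 5)*(r + 3)*(r + 4)*(r^3 - r^2) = (r - 5)*(r - 1)*(r + 3)*(r + 4)*(r^2) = r*(r - 5)*(r - 1)*(r + 3)*(r + 4)*(r)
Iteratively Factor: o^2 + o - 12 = (o - 3)*(o + 4)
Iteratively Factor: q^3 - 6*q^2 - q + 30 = (q + 2)*(q^2 - 8*q + 15) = (q - 5)*(q + 2)*(q - 3)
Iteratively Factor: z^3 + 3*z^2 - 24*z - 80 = (z - 5)*(z^2 + 8*z + 16) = (z - 5)*(z + 4)*(z + 4)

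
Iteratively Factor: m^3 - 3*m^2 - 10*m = (m + 2)*(m^2 - 5*m) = (m - 5)*(m + 2)*(m)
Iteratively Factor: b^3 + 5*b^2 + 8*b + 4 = (b + 2)*(b^2 + 3*b + 2) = (b + 1)*(b + 2)*(b + 2)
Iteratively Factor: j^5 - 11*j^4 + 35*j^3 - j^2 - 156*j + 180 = (j + 2)*(j^4 - 13*j^3 + 61*j^2 - 123*j + 90) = (j - 2)*(j + 2)*(j^3 - 11*j^2 + 39*j - 45) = (j - 5)*(j - 2)*(j + 2)*(j^2 - 6*j + 9) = (j - 5)*(j - 3)*(j - 2)*(j + 2)*(j - 3)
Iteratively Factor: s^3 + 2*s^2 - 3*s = (s)*(s^2 + 2*s - 3) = s*(s + 3)*(s - 1)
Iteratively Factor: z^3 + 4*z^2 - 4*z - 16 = (z - 2)*(z^2 + 6*z + 8) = (z - 2)*(z + 4)*(z + 2)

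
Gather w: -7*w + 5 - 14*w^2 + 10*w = -14*w^2 + 3*w + 5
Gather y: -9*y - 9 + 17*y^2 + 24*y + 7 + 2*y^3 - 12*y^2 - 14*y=2*y^3 + 5*y^2 + y - 2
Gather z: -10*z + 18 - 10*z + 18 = 36 - 20*z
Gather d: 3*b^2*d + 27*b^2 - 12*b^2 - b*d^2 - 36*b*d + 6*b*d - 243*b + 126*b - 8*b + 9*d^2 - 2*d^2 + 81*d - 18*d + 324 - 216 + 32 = 15*b^2 - 125*b + d^2*(7 - b) + d*(3*b^2 - 30*b + 63) + 140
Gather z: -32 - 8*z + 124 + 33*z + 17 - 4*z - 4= 21*z + 105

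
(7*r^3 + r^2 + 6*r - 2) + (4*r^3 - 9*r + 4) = 11*r^3 + r^2 - 3*r + 2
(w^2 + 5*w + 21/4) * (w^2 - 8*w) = w^4 - 3*w^3 - 139*w^2/4 - 42*w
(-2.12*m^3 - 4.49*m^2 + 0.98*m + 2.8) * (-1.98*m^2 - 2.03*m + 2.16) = 4.1976*m^5 + 13.1938*m^4 + 2.5951*m^3 - 17.2318*m^2 - 3.5672*m + 6.048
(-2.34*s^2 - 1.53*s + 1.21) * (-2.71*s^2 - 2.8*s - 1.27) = 6.3414*s^4 + 10.6983*s^3 + 3.9767*s^2 - 1.4449*s - 1.5367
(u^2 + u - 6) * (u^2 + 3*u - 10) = u^4 + 4*u^3 - 13*u^2 - 28*u + 60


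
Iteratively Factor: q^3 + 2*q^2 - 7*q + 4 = (q - 1)*(q^2 + 3*q - 4) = (q - 1)^2*(q + 4)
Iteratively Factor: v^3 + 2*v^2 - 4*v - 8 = (v + 2)*(v^2 - 4) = (v - 2)*(v + 2)*(v + 2)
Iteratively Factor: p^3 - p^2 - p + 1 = (p - 1)*(p^2 - 1) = (p - 1)*(p + 1)*(p - 1)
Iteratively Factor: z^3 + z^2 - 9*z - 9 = (z + 1)*(z^2 - 9) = (z + 1)*(z + 3)*(z - 3)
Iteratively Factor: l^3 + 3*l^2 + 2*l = (l + 2)*(l^2 + l) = (l + 1)*(l + 2)*(l)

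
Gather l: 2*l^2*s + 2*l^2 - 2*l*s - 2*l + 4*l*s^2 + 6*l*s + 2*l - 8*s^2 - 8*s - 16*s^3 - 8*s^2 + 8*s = l^2*(2*s + 2) + l*(4*s^2 + 4*s) - 16*s^3 - 16*s^2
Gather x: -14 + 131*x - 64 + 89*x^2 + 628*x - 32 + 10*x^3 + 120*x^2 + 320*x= 10*x^3 + 209*x^2 + 1079*x - 110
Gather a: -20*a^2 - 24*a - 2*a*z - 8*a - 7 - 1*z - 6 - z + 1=-20*a^2 + a*(-2*z - 32) - 2*z - 12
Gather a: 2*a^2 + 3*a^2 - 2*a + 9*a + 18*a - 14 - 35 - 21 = 5*a^2 + 25*a - 70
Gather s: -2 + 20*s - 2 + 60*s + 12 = 80*s + 8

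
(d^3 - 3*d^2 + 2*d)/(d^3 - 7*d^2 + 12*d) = (d^2 - 3*d + 2)/(d^2 - 7*d + 12)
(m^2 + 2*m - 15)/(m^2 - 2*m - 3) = (m + 5)/(m + 1)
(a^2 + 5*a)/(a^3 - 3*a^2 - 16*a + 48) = a*(a + 5)/(a^3 - 3*a^2 - 16*a + 48)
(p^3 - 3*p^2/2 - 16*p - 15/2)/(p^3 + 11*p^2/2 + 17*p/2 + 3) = (p - 5)/(p + 2)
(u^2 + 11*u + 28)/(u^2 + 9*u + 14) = (u + 4)/(u + 2)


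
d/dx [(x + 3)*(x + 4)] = 2*x + 7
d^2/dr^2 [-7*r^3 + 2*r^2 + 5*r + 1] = 4 - 42*r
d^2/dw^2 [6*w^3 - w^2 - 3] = 36*w - 2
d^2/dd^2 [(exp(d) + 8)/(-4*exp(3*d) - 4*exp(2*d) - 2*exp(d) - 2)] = (-16*exp(6*d) - 300*exp(5*d) - 348*exp(4*d) - 132*exp(3*d) + 108*exp(2*d) + 57*exp(d) + 7)*exp(d)/(2*(8*exp(9*d) + 24*exp(8*d) + 36*exp(7*d) + 44*exp(6*d) + 42*exp(5*d) + 30*exp(4*d) + 19*exp(3*d) + 9*exp(2*d) + 3*exp(d) + 1))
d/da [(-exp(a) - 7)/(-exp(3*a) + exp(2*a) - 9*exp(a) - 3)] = (-(exp(a) + 7)*(3*exp(2*a) - 2*exp(a) + 9) + exp(3*a) - exp(2*a) + 9*exp(a) + 3)*exp(a)/(exp(3*a) - exp(2*a) + 9*exp(a) + 3)^2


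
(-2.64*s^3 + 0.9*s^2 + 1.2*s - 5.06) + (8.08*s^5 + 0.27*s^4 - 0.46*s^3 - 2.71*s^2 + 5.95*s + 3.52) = 8.08*s^5 + 0.27*s^4 - 3.1*s^3 - 1.81*s^2 + 7.15*s - 1.54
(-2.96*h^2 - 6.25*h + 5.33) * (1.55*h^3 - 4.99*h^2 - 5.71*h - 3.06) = -4.588*h^5 + 5.0829*h^4 + 56.3506*h^3 + 18.1484*h^2 - 11.3093*h - 16.3098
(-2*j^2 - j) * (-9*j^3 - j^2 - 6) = 18*j^5 + 11*j^4 + j^3 + 12*j^2 + 6*j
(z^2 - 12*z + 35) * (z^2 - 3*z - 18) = z^4 - 15*z^3 + 53*z^2 + 111*z - 630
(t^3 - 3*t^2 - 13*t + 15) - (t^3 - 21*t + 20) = -3*t^2 + 8*t - 5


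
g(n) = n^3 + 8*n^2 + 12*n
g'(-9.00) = 111.00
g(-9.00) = -189.00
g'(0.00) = 12.00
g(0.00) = 0.00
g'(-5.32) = 11.79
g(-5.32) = 12.01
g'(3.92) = 120.82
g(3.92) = 230.21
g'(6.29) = 231.33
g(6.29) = 640.85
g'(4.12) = 128.84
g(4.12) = 255.17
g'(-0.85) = 0.57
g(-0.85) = -5.03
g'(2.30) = 64.67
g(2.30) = 82.09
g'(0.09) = 13.46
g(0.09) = 1.15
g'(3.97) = 122.80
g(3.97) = 236.30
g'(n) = 3*n^2 + 16*n + 12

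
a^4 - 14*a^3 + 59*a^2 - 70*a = a*(a - 7)*(a - 5)*(a - 2)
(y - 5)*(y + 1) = y^2 - 4*y - 5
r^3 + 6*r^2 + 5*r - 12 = (r - 1)*(r + 3)*(r + 4)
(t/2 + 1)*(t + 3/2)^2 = t^3/2 + 5*t^2/2 + 33*t/8 + 9/4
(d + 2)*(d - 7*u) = d^2 - 7*d*u + 2*d - 14*u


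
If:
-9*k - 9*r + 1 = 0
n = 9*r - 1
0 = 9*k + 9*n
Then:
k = 0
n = 0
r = 1/9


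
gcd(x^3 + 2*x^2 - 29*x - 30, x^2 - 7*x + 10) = x - 5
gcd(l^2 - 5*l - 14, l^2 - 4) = l + 2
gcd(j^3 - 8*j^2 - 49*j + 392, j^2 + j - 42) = j + 7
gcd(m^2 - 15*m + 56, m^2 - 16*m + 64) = m - 8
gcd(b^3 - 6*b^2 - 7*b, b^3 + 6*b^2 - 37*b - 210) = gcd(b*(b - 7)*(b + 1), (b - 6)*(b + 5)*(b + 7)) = 1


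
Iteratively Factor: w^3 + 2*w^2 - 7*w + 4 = (w + 4)*(w^2 - 2*w + 1) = (w - 1)*(w + 4)*(w - 1)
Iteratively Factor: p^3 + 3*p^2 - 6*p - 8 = (p - 2)*(p^2 + 5*p + 4) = (p - 2)*(p + 4)*(p + 1)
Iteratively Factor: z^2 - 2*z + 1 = (z - 1)*(z - 1)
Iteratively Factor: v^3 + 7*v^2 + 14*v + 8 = (v + 4)*(v^2 + 3*v + 2) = (v + 1)*(v + 4)*(v + 2)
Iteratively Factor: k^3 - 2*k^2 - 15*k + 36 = (k - 3)*(k^2 + k - 12) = (k - 3)^2*(k + 4)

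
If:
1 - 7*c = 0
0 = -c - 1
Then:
No Solution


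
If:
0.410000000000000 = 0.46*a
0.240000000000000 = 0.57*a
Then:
No Solution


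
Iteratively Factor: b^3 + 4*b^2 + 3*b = (b)*(b^2 + 4*b + 3) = b*(b + 1)*(b + 3)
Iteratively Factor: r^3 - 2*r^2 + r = (r - 1)*(r^2 - r) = r*(r - 1)*(r - 1)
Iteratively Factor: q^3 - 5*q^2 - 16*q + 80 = (q - 5)*(q^2 - 16) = (q - 5)*(q + 4)*(q - 4)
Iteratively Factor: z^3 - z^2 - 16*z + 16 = (z - 1)*(z^2 - 16) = (z - 1)*(z + 4)*(z - 4)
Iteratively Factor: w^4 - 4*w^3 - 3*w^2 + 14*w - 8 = (w - 1)*(w^3 - 3*w^2 - 6*w + 8) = (w - 1)*(w + 2)*(w^2 - 5*w + 4) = (w - 1)^2*(w + 2)*(w - 4)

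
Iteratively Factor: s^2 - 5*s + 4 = (s - 1)*(s - 4)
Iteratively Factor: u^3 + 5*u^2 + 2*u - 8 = (u - 1)*(u^2 + 6*u + 8) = (u - 1)*(u + 4)*(u + 2)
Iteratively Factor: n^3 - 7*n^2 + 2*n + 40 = (n - 4)*(n^2 - 3*n - 10) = (n - 4)*(n + 2)*(n - 5)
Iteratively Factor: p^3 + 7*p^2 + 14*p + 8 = (p + 2)*(p^2 + 5*p + 4) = (p + 1)*(p + 2)*(p + 4)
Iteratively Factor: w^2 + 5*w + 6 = (w + 2)*(w + 3)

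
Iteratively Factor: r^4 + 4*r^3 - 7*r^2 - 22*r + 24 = (r + 4)*(r^3 - 7*r + 6) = (r + 3)*(r + 4)*(r^2 - 3*r + 2) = (r - 2)*(r + 3)*(r + 4)*(r - 1)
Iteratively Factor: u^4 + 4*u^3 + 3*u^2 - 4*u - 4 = (u - 1)*(u^3 + 5*u^2 + 8*u + 4) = (u - 1)*(u + 2)*(u^2 + 3*u + 2) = (u - 1)*(u + 1)*(u + 2)*(u + 2)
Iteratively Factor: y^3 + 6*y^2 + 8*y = (y)*(y^2 + 6*y + 8) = y*(y + 2)*(y + 4)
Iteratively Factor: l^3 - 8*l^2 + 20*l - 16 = (l - 2)*(l^2 - 6*l + 8) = (l - 2)^2*(l - 4)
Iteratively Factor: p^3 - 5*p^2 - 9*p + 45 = (p + 3)*(p^2 - 8*p + 15) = (p - 5)*(p + 3)*(p - 3)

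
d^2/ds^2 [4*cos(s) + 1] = -4*cos(s)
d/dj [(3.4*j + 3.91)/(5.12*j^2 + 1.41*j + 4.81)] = (-17.408*j^2 - 40.0384*j + 10.8409)/(26.2144*j^4 + 14.4384*j^3 + 51.2425*j^2 + 13.5642*j + 23.1361)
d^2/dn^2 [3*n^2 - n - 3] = 6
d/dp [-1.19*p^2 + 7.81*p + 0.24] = 7.81 - 2.38*p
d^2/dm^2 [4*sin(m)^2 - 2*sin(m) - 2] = 2*sin(m) + 8*cos(2*m)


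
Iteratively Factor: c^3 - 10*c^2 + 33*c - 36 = (c - 3)*(c^2 - 7*c + 12) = (c - 3)^2*(c - 4)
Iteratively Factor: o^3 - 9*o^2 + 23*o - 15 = (o - 3)*(o^2 - 6*o + 5) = (o - 3)*(o - 1)*(o - 5)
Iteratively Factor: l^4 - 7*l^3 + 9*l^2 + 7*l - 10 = (l - 2)*(l^3 - 5*l^2 - l + 5) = (l - 2)*(l + 1)*(l^2 - 6*l + 5) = (l - 5)*(l - 2)*(l + 1)*(l - 1)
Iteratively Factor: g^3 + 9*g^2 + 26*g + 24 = (g + 3)*(g^2 + 6*g + 8) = (g + 3)*(g + 4)*(g + 2)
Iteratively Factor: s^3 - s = (s + 1)*(s^2 - s) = (s - 1)*(s + 1)*(s)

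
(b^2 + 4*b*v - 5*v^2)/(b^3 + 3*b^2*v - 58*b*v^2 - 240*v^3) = (-b + v)/(-b^2 + 2*b*v + 48*v^2)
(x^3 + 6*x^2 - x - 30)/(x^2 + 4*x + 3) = (x^2 + 3*x - 10)/(x + 1)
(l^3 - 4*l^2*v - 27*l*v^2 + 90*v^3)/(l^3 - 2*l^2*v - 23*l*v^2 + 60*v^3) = (-l + 6*v)/(-l + 4*v)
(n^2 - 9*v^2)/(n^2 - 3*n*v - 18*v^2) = (-n + 3*v)/(-n + 6*v)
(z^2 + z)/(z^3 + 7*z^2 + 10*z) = (z + 1)/(z^2 + 7*z + 10)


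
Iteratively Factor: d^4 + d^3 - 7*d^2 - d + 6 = (d - 1)*(d^3 + 2*d^2 - 5*d - 6) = (d - 1)*(d + 1)*(d^2 + d - 6) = (d - 1)*(d + 1)*(d + 3)*(d - 2)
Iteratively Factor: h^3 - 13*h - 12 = (h - 4)*(h^2 + 4*h + 3) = (h - 4)*(h + 3)*(h + 1)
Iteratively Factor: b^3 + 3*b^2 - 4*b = (b - 1)*(b^2 + 4*b) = b*(b - 1)*(b + 4)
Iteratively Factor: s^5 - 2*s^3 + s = (s)*(s^4 - 2*s^2 + 1) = s*(s + 1)*(s^3 - s^2 - s + 1) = s*(s - 1)*(s + 1)*(s^2 - 1) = s*(s - 1)^2*(s + 1)*(s + 1)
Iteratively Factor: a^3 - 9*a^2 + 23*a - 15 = (a - 3)*(a^2 - 6*a + 5) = (a - 3)*(a - 1)*(a - 5)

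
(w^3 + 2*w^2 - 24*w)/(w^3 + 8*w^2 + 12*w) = (w - 4)/(w + 2)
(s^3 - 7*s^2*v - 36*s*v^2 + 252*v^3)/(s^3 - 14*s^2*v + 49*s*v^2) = (s^2 - 36*v^2)/(s*(s - 7*v))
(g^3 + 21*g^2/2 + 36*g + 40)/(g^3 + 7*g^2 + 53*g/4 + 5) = 2*(g + 4)/(2*g + 1)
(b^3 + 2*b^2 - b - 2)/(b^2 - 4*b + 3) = (b^2 + 3*b + 2)/(b - 3)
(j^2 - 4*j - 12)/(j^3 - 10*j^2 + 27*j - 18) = (j + 2)/(j^2 - 4*j + 3)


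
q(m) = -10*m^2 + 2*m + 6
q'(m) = 2 - 20*m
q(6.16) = -361.14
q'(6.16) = -121.20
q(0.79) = 1.34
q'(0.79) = -13.80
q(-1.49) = -19.18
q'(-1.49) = 31.80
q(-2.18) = -45.88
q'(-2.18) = 45.60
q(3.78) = -129.32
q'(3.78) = -73.60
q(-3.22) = -104.12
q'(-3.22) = 66.40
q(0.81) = 1.06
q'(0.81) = -14.20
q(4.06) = -150.72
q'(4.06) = -79.20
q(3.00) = -78.00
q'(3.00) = -58.00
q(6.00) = -342.00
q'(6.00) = -118.00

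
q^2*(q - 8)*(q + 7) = q^4 - q^3 - 56*q^2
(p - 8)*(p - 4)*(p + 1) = p^3 - 11*p^2 + 20*p + 32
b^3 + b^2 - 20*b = b*(b - 4)*(b + 5)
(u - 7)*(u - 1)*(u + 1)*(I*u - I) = I*u^4 - 8*I*u^3 + 6*I*u^2 + 8*I*u - 7*I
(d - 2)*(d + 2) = d^2 - 4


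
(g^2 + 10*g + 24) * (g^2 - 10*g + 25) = g^4 - 51*g^2 + 10*g + 600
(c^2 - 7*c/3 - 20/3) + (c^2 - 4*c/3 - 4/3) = 2*c^2 - 11*c/3 - 8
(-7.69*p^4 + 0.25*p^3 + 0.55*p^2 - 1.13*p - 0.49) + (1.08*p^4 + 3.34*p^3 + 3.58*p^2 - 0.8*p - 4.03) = -6.61*p^4 + 3.59*p^3 + 4.13*p^2 - 1.93*p - 4.52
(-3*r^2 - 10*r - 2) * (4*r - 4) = -12*r^3 - 28*r^2 + 32*r + 8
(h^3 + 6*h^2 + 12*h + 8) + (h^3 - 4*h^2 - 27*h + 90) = 2*h^3 + 2*h^2 - 15*h + 98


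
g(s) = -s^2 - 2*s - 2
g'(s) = -2*s - 2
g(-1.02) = -1.00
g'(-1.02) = 0.04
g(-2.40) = -2.96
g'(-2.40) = 2.80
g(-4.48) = -13.11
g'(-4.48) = 6.96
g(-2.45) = -3.10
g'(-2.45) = 2.90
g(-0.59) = -1.17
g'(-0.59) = -0.82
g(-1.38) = -1.14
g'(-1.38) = 0.76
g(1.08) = -5.33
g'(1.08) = -4.16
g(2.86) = -15.90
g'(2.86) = -7.72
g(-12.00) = -122.00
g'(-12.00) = 22.00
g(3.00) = -17.00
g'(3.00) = -8.00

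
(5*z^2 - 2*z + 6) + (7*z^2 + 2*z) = 12*z^2 + 6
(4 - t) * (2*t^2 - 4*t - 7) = -2*t^3 + 12*t^2 - 9*t - 28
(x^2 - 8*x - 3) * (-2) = -2*x^2 + 16*x + 6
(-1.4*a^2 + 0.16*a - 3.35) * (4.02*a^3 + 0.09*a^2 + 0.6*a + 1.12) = -5.628*a^5 + 0.5172*a^4 - 14.2926*a^3 - 1.7735*a^2 - 1.8308*a - 3.752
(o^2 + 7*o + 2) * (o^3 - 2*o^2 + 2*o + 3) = o^5 + 5*o^4 - 10*o^3 + 13*o^2 + 25*o + 6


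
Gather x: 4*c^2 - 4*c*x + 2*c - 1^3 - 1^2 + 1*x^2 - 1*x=4*c^2 + 2*c + x^2 + x*(-4*c - 1) - 2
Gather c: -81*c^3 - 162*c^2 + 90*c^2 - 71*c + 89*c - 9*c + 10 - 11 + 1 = -81*c^3 - 72*c^2 + 9*c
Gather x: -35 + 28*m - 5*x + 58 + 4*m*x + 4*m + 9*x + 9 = 32*m + x*(4*m + 4) + 32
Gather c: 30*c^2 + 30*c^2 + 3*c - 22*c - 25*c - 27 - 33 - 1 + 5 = 60*c^2 - 44*c - 56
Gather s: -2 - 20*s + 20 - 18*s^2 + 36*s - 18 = -18*s^2 + 16*s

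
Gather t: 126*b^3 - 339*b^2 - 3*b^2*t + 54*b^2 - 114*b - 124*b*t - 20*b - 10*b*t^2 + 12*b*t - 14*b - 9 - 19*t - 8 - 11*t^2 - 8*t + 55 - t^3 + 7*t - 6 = 126*b^3 - 285*b^2 - 148*b - t^3 + t^2*(-10*b - 11) + t*(-3*b^2 - 112*b - 20) + 32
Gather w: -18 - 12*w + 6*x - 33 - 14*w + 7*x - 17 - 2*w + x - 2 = -28*w + 14*x - 70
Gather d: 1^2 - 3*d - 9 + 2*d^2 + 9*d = 2*d^2 + 6*d - 8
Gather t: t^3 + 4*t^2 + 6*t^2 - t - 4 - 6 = t^3 + 10*t^2 - t - 10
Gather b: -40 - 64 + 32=-72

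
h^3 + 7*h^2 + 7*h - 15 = (h - 1)*(h + 3)*(h + 5)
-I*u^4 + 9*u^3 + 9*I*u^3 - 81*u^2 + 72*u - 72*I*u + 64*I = (u - 8)*(u + I)*(u + 8*I)*(-I*u + I)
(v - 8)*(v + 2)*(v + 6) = v^3 - 52*v - 96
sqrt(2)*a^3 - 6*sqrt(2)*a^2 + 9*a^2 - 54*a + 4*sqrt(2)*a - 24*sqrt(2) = (a - 6)*(a + 4*sqrt(2))*(sqrt(2)*a + 1)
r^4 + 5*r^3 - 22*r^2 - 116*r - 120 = (r - 5)*(r + 2)^2*(r + 6)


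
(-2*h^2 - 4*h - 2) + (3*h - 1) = -2*h^2 - h - 3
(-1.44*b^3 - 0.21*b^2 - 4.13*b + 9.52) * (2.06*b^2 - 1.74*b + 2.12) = -2.9664*b^5 + 2.073*b^4 - 11.1952*b^3 + 26.3522*b^2 - 25.3204*b + 20.1824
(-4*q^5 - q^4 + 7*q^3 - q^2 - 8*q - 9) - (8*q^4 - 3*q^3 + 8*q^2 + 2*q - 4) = -4*q^5 - 9*q^4 + 10*q^3 - 9*q^2 - 10*q - 5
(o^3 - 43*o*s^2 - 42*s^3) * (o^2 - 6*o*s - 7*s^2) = o^5 - 6*o^4*s - 50*o^3*s^2 + 216*o^2*s^3 + 553*o*s^4 + 294*s^5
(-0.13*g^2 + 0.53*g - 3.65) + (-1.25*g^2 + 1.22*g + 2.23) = -1.38*g^2 + 1.75*g - 1.42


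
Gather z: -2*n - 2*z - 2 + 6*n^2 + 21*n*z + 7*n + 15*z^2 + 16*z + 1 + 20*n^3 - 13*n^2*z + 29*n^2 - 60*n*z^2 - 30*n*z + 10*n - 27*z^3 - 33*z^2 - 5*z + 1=20*n^3 + 35*n^2 + 15*n - 27*z^3 + z^2*(-60*n - 18) + z*(-13*n^2 - 9*n + 9)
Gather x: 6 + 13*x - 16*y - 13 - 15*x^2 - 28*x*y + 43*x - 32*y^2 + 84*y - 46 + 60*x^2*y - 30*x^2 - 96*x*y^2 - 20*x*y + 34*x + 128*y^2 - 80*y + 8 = x^2*(60*y - 45) + x*(-96*y^2 - 48*y + 90) + 96*y^2 - 12*y - 45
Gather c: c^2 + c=c^2 + c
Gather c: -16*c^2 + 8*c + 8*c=-16*c^2 + 16*c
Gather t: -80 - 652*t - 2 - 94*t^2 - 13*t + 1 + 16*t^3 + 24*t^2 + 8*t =16*t^3 - 70*t^2 - 657*t - 81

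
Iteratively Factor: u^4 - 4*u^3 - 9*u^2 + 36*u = (u + 3)*(u^3 - 7*u^2 + 12*u) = u*(u + 3)*(u^2 - 7*u + 12) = u*(u - 3)*(u + 3)*(u - 4)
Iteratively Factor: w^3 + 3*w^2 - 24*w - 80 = (w - 5)*(w^2 + 8*w + 16) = (w - 5)*(w + 4)*(w + 4)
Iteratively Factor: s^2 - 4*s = (s - 4)*(s)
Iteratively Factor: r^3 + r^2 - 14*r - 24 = (r - 4)*(r^2 + 5*r + 6) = (r - 4)*(r + 2)*(r + 3)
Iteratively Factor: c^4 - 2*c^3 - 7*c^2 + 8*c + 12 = (c - 2)*(c^3 - 7*c - 6) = (c - 2)*(c + 2)*(c^2 - 2*c - 3) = (c - 2)*(c + 1)*(c + 2)*(c - 3)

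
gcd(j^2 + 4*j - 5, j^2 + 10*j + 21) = 1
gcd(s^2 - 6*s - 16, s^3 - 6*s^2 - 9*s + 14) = s + 2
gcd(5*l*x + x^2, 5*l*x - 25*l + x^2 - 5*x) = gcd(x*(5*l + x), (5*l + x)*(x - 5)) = 5*l + x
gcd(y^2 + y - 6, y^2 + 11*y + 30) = 1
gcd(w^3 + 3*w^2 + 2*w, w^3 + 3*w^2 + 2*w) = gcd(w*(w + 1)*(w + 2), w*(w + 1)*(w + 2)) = w^3 + 3*w^2 + 2*w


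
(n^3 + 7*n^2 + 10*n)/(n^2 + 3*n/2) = 2*(n^2 + 7*n + 10)/(2*n + 3)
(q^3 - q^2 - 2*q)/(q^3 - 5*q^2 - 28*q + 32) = q*(q^2 - q - 2)/(q^3 - 5*q^2 - 28*q + 32)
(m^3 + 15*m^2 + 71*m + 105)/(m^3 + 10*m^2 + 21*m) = (m + 5)/m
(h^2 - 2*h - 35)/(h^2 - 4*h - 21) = (h + 5)/(h + 3)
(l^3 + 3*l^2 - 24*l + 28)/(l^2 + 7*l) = l - 4 + 4/l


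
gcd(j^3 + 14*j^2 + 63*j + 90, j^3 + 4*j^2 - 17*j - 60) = j^2 + 8*j + 15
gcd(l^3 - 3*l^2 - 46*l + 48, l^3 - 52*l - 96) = l^2 - 2*l - 48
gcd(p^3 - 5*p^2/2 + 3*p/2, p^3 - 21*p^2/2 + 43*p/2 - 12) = p^2 - 5*p/2 + 3/2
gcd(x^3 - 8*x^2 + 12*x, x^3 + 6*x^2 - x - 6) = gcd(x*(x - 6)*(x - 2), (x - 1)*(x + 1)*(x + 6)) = 1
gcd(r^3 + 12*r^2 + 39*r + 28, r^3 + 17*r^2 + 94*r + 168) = r^2 + 11*r + 28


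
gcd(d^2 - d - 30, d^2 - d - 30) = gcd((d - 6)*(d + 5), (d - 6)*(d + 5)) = d^2 - d - 30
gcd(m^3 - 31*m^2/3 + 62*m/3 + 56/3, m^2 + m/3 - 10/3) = 1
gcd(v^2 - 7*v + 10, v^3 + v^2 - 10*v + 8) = v - 2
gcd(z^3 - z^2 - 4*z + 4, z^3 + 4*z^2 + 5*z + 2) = z + 2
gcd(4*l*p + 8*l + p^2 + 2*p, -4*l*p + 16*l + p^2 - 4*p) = 1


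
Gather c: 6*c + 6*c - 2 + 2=12*c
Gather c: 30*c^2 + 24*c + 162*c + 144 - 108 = 30*c^2 + 186*c + 36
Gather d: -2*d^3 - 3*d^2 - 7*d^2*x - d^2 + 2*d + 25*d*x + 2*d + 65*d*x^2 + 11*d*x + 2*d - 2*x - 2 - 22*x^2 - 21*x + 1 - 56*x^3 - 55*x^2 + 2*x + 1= -2*d^3 + d^2*(-7*x - 4) + d*(65*x^2 + 36*x + 6) - 56*x^3 - 77*x^2 - 21*x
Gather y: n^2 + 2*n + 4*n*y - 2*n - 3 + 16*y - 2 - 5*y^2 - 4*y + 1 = n^2 - 5*y^2 + y*(4*n + 12) - 4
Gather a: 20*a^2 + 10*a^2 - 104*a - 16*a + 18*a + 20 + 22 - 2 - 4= 30*a^2 - 102*a + 36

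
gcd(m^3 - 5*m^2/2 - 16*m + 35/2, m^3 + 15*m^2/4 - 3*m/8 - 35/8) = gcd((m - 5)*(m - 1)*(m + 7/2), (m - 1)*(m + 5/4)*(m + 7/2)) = m^2 + 5*m/2 - 7/2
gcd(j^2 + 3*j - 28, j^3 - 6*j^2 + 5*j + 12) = j - 4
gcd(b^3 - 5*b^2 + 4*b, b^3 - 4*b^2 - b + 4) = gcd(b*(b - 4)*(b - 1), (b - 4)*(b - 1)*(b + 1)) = b^2 - 5*b + 4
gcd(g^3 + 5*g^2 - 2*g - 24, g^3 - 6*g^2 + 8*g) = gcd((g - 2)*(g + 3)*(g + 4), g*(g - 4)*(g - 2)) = g - 2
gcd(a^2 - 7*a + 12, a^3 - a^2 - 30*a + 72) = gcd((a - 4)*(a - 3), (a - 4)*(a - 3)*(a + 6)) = a^2 - 7*a + 12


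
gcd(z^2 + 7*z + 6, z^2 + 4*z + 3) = z + 1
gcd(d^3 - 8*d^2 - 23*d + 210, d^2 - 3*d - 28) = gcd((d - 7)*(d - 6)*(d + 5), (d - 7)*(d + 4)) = d - 7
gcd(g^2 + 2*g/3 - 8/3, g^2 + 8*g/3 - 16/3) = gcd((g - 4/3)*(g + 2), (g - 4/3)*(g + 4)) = g - 4/3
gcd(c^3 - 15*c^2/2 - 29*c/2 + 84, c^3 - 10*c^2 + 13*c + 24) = c^2 - 11*c + 24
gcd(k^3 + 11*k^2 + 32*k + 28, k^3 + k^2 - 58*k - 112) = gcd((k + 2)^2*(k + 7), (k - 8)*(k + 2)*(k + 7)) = k^2 + 9*k + 14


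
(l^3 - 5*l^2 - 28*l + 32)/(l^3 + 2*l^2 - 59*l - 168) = (l^2 + 3*l - 4)/(l^2 + 10*l + 21)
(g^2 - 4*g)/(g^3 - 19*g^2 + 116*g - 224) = g/(g^2 - 15*g + 56)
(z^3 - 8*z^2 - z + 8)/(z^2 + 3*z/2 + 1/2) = 2*(z^2 - 9*z + 8)/(2*z + 1)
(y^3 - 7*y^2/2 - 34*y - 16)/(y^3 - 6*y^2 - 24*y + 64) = (y + 1/2)/(y - 2)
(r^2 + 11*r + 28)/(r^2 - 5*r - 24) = (r^2 + 11*r + 28)/(r^2 - 5*r - 24)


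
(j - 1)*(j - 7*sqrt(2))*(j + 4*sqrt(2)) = j^3 - 3*sqrt(2)*j^2 - j^2 - 56*j + 3*sqrt(2)*j + 56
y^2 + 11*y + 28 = (y + 4)*(y + 7)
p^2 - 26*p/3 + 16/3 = (p - 8)*(p - 2/3)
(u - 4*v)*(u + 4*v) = u^2 - 16*v^2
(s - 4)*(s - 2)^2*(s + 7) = s^4 - s^3 - 36*s^2 + 124*s - 112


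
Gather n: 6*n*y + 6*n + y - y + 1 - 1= n*(6*y + 6)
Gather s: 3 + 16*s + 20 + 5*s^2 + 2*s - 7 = 5*s^2 + 18*s + 16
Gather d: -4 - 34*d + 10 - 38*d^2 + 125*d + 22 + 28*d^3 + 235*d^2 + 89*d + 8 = 28*d^3 + 197*d^2 + 180*d + 36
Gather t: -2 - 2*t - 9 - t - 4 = -3*t - 15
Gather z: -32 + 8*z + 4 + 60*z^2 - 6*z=60*z^2 + 2*z - 28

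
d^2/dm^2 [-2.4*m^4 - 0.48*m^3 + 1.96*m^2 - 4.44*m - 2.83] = -28.8*m^2 - 2.88*m + 3.92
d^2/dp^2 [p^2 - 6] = 2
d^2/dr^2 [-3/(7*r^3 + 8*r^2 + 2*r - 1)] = 6*((21*r + 8)*(7*r^3 + 8*r^2 + 2*r - 1) - (21*r^2 + 16*r + 2)^2)/(7*r^3 + 8*r^2 + 2*r - 1)^3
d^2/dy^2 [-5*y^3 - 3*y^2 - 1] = -30*y - 6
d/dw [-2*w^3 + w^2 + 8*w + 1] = -6*w^2 + 2*w + 8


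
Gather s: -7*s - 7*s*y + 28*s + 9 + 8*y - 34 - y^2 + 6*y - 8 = s*(21 - 7*y) - y^2 + 14*y - 33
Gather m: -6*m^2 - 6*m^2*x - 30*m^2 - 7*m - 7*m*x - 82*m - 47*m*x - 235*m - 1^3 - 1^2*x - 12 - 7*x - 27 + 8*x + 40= m^2*(-6*x - 36) + m*(-54*x - 324)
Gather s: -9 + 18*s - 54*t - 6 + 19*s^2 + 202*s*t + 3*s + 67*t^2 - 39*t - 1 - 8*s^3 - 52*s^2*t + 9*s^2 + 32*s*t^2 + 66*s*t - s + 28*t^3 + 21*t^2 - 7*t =-8*s^3 + s^2*(28 - 52*t) + s*(32*t^2 + 268*t + 20) + 28*t^3 + 88*t^2 - 100*t - 16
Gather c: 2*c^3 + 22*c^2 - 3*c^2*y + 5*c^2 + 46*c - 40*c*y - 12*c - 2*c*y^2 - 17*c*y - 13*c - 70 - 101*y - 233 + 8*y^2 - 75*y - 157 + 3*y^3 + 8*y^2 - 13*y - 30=2*c^3 + c^2*(27 - 3*y) + c*(-2*y^2 - 57*y + 21) + 3*y^3 + 16*y^2 - 189*y - 490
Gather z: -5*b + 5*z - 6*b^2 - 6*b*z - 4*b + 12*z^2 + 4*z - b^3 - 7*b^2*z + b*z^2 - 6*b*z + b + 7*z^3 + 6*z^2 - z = -b^3 - 6*b^2 - 8*b + 7*z^3 + z^2*(b + 18) + z*(-7*b^2 - 12*b + 8)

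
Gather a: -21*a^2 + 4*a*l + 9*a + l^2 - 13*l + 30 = -21*a^2 + a*(4*l + 9) + l^2 - 13*l + 30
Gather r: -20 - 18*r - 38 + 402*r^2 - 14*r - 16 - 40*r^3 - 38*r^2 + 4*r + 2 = -40*r^3 + 364*r^2 - 28*r - 72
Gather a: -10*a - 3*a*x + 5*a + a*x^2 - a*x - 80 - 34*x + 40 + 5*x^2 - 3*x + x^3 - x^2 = a*(x^2 - 4*x - 5) + x^3 + 4*x^2 - 37*x - 40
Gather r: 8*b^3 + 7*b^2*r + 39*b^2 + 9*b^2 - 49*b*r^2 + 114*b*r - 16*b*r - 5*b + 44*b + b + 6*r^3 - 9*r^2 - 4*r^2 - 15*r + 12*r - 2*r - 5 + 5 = 8*b^3 + 48*b^2 + 40*b + 6*r^3 + r^2*(-49*b - 13) + r*(7*b^2 + 98*b - 5)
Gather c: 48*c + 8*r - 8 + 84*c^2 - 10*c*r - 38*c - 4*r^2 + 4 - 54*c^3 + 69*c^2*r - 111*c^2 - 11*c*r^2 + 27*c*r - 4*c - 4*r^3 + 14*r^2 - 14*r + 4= -54*c^3 + c^2*(69*r - 27) + c*(-11*r^2 + 17*r + 6) - 4*r^3 + 10*r^2 - 6*r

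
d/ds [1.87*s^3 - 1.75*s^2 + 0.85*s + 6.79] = 5.61*s^2 - 3.5*s + 0.85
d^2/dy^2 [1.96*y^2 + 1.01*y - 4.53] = 3.92000000000000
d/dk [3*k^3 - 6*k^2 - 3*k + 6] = 9*k^2 - 12*k - 3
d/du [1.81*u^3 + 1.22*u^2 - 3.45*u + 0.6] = 5.43*u^2 + 2.44*u - 3.45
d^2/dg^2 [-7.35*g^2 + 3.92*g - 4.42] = -14.7000000000000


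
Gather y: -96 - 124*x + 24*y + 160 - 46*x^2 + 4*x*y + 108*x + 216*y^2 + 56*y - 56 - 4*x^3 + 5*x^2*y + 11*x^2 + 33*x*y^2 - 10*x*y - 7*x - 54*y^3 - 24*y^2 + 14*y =-4*x^3 - 35*x^2 - 23*x - 54*y^3 + y^2*(33*x + 192) + y*(5*x^2 - 6*x + 94) + 8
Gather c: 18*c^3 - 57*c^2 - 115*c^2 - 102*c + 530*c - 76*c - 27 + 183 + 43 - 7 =18*c^3 - 172*c^2 + 352*c + 192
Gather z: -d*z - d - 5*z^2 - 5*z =-d - 5*z^2 + z*(-d - 5)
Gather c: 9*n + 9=9*n + 9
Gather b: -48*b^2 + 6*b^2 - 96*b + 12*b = -42*b^2 - 84*b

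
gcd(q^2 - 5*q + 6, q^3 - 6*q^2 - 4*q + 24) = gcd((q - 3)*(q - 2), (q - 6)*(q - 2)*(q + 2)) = q - 2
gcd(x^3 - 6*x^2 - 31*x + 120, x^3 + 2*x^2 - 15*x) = x^2 + 2*x - 15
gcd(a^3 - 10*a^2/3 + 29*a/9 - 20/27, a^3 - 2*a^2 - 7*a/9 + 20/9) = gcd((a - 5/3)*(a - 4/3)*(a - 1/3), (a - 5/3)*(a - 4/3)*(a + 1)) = a^2 - 3*a + 20/9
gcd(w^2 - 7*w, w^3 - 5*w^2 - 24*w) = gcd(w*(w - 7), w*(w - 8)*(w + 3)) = w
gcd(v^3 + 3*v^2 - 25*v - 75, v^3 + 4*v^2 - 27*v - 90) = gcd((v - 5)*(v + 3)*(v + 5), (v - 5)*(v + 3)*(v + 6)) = v^2 - 2*v - 15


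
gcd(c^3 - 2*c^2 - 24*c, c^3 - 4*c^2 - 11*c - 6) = c - 6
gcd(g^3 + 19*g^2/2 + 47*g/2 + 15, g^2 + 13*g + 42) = g + 6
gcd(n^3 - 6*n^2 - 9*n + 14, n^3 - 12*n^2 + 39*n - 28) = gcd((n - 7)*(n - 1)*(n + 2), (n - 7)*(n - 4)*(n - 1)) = n^2 - 8*n + 7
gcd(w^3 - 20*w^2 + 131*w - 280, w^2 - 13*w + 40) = w^2 - 13*w + 40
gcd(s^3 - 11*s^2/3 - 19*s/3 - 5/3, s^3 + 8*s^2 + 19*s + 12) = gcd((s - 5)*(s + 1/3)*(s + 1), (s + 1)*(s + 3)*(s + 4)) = s + 1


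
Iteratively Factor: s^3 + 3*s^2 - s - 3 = (s + 1)*(s^2 + 2*s - 3) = (s + 1)*(s + 3)*(s - 1)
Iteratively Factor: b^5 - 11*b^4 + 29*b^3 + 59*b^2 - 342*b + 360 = (b + 3)*(b^4 - 14*b^3 + 71*b^2 - 154*b + 120) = (b - 2)*(b + 3)*(b^3 - 12*b^2 + 47*b - 60) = (b - 5)*(b - 2)*(b + 3)*(b^2 - 7*b + 12) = (b - 5)*(b - 3)*(b - 2)*(b + 3)*(b - 4)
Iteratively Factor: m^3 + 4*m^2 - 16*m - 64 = (m + 4)*(m^2 - 16) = (m + 4)^2*(m - 4)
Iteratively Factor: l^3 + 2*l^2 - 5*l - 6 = (l + 3)*(l^2 - l - 2) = (l + 1)*(l + 3)*(l - 2)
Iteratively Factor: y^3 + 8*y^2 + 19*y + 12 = (y + 4)*(y^2 + 4*y + 3) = (y + 3)*(y + 4)*(y + 1)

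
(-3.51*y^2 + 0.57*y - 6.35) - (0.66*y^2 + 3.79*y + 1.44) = -4.17*y^2 - 3.22*y - 7.79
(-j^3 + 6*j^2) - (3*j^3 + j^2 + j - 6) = -4*j^3 + 5*j^2 - j + 6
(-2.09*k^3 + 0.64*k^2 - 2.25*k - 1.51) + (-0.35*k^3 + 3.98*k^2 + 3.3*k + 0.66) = -2.44*k^3 + 4.62*k^2 + 1.05*k - 0.85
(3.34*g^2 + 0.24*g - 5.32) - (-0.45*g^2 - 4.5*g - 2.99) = 3.79*g^2 + 4.74*g - 2.33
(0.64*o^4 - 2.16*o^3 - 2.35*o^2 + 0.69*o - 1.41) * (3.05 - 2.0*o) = -1.28*o^5 + 6.272*o^4 - 1.888*o^3 - 8.5475*o^2 + 4.9245*o - 4.3005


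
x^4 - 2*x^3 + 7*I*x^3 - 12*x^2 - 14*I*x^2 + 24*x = x*(x - 2)*(x + 3*I)*(x + 4*I)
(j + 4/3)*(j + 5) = j^2 + 19*j/3 + 20/3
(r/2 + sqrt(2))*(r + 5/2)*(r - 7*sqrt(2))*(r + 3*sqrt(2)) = r^4/2 - sqrt(2)*r^3 + 5*r^3/4 - 29*r^2 - 5*sqrt(2)*r^2/2 - 145*r/2 - 42*sqrt(2)*r - 105*sqrt(2)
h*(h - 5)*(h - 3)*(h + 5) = h^4 - 3*h^3 - 25*h^2 + 75*h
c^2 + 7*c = c*(c + 7)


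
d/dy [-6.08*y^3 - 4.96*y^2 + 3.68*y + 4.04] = -18.24*y^2 - 9.92*y + 3.68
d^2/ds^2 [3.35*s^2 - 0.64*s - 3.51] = 6.70000000000000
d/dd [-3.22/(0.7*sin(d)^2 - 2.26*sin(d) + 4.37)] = (4.508*sin(d) - 7.2772)*cos(d)/(0.7*sin(d)^2 - 2.26*sin(d) + 4.37)^2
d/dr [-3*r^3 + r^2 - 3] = r*(2 - 9*r)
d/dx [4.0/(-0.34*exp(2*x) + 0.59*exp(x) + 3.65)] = (2.72*exp(x) - 2.36)*exp(x)/(-0.34*exp(2*x) + 0.59*exp(x) + 3.65)^2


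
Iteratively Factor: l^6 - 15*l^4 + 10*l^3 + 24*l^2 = (l + 4)*(l^5 - 4*l^4 + l^3 + 6*l^2) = (l + 1)*(l + 4)*(l^4 - 5*l^3 + 6*l^2) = l*(l + 1)*(l + 4)*(l^3 - 5*l^2 + 6*l) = l*(l - 3)*(l + 1)*(l + 4)*(l^2 - 2*l) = l*(l - 3)*(l - 2)*(l + 1)*(l + 4)*(l)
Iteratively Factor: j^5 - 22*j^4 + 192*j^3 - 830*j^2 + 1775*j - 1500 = (j - 5)*(j^4 - 17*j^3 + 107*j^2 - 295*j + 300) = (j - 5)^2*(j^3 - 12*j^2 + 47*j - 60) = (j - 5)^2*(j - 4)*(j^2 - 8*j + 15) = (j - 5)^3*(j - 4)*(j - 3)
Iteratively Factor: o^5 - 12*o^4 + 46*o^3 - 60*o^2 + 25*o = (o - 1)*(o^4 - 11*o^3 + 35*o^2 - 25*o) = (o - 5)*(o - 1)*(o^3 - 6*o^2 + 5*o) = o*(o - 5)*(o - 1)*(o^2 - 6*o + 5) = o*(o - 5)*(o - 1)^2*(o - 5)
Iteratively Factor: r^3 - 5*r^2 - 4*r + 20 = (r - 5)*(r^2 - 4) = (r - 5)*(r - 2)*(r + 2)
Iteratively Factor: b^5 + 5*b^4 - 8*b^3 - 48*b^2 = (b)*(b^4 + 5*b^3 - 8*b^2 - 48*b) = b^2*(b^3 + 5*b^2 - 8*b - 48) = b^2*(b + 4)*(b^2 + b - 12) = b^2*(b - 3)*(b + 4)*(b + 4)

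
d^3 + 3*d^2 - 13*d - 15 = (d - 3)*(d + 1)*(d + 5)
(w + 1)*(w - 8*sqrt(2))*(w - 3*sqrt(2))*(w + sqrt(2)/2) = w^4 - 21*sqrt(2)*w^3/2 + w^3 - 21*sqrt(2)*w^2/2 + 37*w^2 + 24*sqrt(2)*w + 37*w + 24*sqrt(2)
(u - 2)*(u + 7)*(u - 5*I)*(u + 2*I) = u^4 + 5*u^3 - 3*I*u^3 - 4*u^2 - 15*I*u^2 + 50*u + 42*I*u - 140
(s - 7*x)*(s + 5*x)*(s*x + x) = s^3*x - 2*s^2*x^2 + s^2*x - 35*s*x^3 - 2*s*x^2 - 35*x^3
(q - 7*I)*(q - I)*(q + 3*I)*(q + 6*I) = q^4 + I*q^3 + 47*q^2 + 81*I*q + 126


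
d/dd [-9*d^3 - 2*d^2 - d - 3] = -27*d^2 - 4*d - 1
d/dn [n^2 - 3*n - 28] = 2*n - 3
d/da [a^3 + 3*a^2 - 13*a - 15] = 3*a^2 + 6*a - 13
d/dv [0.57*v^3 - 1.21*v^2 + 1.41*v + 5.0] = 1.71*v^2 - 2.42*v + 1.41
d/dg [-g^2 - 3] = -2*g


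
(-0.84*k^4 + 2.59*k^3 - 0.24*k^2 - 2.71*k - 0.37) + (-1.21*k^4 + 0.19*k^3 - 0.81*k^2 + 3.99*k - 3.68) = -2.05*k^4 + 2.78*k^3 - 1.05*k^2 + 1.28*k - 4.05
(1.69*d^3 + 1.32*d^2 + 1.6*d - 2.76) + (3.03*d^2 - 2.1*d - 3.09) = 1.69*d^3 + 4.35*d^2 - 0.5*d - 5.85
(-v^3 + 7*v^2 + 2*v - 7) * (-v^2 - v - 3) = v^5 - 6*v^4 - 6*v^3 - 16*v^2 + v + 21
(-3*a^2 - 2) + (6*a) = -3*a^2 + 6*a - 2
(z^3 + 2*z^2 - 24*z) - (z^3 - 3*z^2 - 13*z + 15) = 5*z^2 - 11*z - 15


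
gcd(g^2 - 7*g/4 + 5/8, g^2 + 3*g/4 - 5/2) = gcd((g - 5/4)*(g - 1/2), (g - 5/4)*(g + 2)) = g - 5/4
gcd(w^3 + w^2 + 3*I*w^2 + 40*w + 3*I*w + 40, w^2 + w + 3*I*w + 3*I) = w + 1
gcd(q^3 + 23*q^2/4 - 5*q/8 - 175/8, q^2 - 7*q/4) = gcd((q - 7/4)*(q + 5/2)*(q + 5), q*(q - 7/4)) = q - 7/4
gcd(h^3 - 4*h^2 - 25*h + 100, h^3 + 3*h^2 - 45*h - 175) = h + 5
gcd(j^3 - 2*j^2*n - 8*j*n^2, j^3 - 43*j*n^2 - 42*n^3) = 1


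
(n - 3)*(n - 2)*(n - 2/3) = n^3 - 17*n^2/3 + 28*n/3 - 4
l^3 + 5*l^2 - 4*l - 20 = (l - 2)*(l + 2)*(l + 5)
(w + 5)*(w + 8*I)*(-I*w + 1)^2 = -w^4 - 5*w^3 - 10*I*w^3 + 17*w^2 - 50*I*w^2 + 85*w + 8*I*w + 40*I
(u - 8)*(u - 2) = u^2 - 10*u + 16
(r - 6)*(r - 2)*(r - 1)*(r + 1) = r^4 - 8*r^3 + 11*r^2 + 8*r - 12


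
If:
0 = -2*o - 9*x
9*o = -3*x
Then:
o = 0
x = 0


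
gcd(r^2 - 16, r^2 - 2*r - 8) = r - 4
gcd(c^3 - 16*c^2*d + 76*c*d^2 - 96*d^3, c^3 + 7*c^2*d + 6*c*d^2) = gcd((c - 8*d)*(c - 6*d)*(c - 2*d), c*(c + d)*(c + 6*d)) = 1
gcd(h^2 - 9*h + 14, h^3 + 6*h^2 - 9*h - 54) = 1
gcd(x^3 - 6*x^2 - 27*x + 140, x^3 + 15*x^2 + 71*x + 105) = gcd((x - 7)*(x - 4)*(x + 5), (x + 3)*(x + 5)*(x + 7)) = x + 5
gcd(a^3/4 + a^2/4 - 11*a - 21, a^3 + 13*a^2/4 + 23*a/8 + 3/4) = a + 2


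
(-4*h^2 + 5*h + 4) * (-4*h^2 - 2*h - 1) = 16*h^4 - 12*h^3 - 22*h^2 - 13*h - 4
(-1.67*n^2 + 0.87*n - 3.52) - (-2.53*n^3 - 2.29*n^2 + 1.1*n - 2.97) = 2.53*n^3 + 0.62*n^2 - 0.23*n - 0.55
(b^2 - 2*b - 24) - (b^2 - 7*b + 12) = 5*b - 36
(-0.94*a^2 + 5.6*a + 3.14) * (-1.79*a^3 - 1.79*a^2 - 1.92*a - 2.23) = 1.6826*a^5 - 8.3414*a^4 - 13.8398*a^3 - 14.2764*a^2 - 18.5168*a - 7.0022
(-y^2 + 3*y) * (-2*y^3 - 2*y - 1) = 2*y^5 - 6*y^4 + 2*y^3 - 5*y^2 - 3*y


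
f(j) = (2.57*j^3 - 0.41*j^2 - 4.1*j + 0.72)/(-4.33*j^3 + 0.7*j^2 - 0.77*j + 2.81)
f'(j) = (7.71*j^2 - 0.82*j - 4.1)/(-4.33*j^3 + 0.7*j^2 - 0.77*j + 2.81) + (12.99*j^2 - 1.4*j + 0.77)*(2.57*j^3 - 0.41*j^2 - 4.1*j + 0.72)/(-4.33*j^3 + 0.7*j^2 - 0.77*j + 2.81)^2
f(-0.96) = 0.25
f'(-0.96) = 0.91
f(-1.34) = -0.05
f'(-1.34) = 0.62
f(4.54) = -0.55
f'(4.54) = -0.02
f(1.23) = 0.03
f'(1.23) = -1.39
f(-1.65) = -0.20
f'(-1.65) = 0.41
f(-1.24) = 0.02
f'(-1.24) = 0.71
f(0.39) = -0.33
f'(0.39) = -1.69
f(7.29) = -0.57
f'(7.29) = -0.00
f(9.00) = -0.58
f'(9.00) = -0.00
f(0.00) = 0.26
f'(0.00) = -1.39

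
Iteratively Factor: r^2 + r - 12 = (r - 3)*(r + 4)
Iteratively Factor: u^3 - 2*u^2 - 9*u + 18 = (u + 3)*(u^2 - 5*u + 6) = (u - 3)*(u + 3)*(u - 2)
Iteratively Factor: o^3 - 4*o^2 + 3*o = (o - 3)*(o^2 - o) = (o - 3)*(o - 1)*(o)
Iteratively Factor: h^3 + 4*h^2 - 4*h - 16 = (h + 4)*(h^2 - 4) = (h + 2)*(h + 4)*(h - 2)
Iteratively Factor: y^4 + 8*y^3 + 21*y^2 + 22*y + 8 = (y + 4)*(y^3 + 4*y^2 + 5*y + 2) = (y + 1)*(y + 4)*(y^2 + 3*y + 2) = (y + 1)*(y + 2)*(y + 4)*(y + 1)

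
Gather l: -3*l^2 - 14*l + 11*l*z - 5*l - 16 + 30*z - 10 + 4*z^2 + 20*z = -3*l^2 + l*(11*z - 19) + 4*z^2 + 50*z - 26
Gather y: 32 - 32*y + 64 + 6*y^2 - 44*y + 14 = 6*y^2 - 76*y + 110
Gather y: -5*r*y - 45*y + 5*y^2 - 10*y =5*y^2 + y*(-5*r - 55)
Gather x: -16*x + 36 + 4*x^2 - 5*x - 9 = 4*x^2 - 21*x + 27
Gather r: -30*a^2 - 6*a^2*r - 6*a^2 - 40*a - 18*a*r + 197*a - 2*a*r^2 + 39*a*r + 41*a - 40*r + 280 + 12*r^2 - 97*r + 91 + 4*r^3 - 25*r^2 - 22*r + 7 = -36*a^2 + 198*a + 4*r^3 + r^2*(-2*a - 13) + r*(-6*a^2 + 21*a - 159) + 378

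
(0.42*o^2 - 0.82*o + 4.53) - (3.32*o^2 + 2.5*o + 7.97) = -2.9*o^2 - 3.32*o - 3.44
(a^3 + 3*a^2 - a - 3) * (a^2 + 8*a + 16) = a^5 + 11*a^4 + 39*a^3 + 37*a^2 - 40*a - 48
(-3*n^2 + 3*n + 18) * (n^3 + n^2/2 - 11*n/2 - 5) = -3*n^5 + 3*n^4/2 + 36*n^3 + 15*n^2/2 - 114*n - 90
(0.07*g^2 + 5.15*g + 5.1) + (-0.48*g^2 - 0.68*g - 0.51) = -0.41*g^2 + 4.47*g + 4.59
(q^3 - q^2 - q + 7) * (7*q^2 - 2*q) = 7*q^5 - 9*q^4 - 5*q^3 + 51*q^2 - 14*q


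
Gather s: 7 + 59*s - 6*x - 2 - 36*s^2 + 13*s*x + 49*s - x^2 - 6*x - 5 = -36*s^2 + s*(13*x + 108) - x^2 - 12*x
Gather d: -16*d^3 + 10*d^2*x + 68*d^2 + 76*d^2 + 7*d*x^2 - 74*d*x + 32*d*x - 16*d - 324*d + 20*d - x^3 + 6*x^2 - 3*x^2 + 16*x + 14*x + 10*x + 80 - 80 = -16*d^3 + d^2*(10*x + 144) + d*(7*x^2 - 42*x - 320) - x^3 + 3*x^2 + 40*x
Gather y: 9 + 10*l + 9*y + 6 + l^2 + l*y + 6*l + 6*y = l^2 + 16*l + y*(l + 15) + 15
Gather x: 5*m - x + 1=5*m - x + 1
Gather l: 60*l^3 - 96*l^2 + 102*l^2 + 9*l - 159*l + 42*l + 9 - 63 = 60*l^3 + 6*l^2 - 108*l - 54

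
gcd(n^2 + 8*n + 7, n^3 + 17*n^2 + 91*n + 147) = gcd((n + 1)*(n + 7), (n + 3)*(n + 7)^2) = n + 7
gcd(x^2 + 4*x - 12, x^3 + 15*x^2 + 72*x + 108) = x + 6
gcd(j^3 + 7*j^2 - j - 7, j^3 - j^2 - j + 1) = j^2 - 1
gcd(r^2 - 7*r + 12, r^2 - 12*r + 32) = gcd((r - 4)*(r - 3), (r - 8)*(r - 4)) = r - 4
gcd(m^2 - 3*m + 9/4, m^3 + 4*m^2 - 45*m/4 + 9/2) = m - 3/2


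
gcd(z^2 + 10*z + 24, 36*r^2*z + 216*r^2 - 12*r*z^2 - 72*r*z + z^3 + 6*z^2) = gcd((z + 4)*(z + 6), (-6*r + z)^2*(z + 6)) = z + 6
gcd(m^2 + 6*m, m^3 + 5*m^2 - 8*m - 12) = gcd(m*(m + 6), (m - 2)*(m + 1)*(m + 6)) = m + 6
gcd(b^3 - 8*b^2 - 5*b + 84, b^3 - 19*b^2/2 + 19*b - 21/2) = b - 7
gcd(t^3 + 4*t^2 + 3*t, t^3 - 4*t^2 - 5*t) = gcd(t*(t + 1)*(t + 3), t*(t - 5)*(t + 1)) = t^2 + t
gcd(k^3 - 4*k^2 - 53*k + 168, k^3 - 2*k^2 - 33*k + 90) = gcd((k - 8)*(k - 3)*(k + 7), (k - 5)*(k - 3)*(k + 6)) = k - 3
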